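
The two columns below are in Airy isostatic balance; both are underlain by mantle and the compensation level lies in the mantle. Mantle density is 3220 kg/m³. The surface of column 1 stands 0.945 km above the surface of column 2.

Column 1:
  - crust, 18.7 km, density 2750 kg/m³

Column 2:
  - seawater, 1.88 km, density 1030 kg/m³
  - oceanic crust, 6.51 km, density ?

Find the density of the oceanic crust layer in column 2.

Take the compensation level at the base of the deeper column (depth z_c below the surface of column 1) and equate Σ ρ_i t_i down to z_c; mantle fills any gap and the z_c terms cancel.
Column 1: 18.7×2750 + (z_c − 18.7)×3220
Column 2: 0.945×0 + 1.88×1030 + 6.51×ρ + (z_c − 0.945 − 8.39)×3220
The z_c×3220 term appears on both sides and cancels. Collect the known terms of each column as K = Σ(ρt)_known − 3220 × (depth of known layers): K_1 = 51425 − 3220×18.7 = −8789; K_2 = 1936.4 − 3220×(0.945 + 8.39) = −28122.3.
Balance: K_1 = K_2 + 6.51×ρ, so ρ = (K_1 − K_2)/6.51 = 19333.3/6.51 = 2970 kg/m³.

2970 kg/m³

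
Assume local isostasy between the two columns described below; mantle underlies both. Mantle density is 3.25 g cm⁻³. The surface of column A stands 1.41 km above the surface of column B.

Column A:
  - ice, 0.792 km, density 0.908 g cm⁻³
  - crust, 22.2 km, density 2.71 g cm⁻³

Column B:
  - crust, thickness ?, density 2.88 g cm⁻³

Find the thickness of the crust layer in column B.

Take the compensation level at the base of the deeper column (depth z_c below the surface of column A) and equate Σ ρ_i t_i down to z_c; mantle fills any gap and the z_c terms cancel.
Column A: 0.792×0.908 + 22.2×2.71 + (z_c − 22.992)×3.25
Column B: 1.41×0 + x×2.88 + (z_c − 1.41 − 0 − x)×3.25
The z_c×3.25 term appears on both sides and cancels. Collect the known terms of each column as K = Σ(ρt)_known − 3.25 × (depth of known layers): K_A = 60.881136 − 3.25×22.992 = −13.842864; K_B = 0 − 3.25×(1.41 + 0) = −4.5825.
Balance: K_A = K_B − x×(3.25 − 2.88), so x = (K_B − K_A)/(3.25 − 2.88) = 9.26036/0.37 = 25 km.

25 km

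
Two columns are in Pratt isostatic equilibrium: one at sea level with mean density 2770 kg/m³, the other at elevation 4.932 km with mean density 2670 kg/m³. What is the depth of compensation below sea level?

132 km

ρ_ref D = ρ (D + h) → D (ρ_ref − ρ) = ρ h.
D = ρ h/(ρ_ref − ρ) = 2670 × 4.932 km/(2770 − 2670) = 132 km.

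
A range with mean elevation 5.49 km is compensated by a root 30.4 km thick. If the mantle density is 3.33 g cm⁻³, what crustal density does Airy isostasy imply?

2.82 g cm⁻³

ρ_c h = (ρ_m − ρ_c) r → ρ_c (h + r) = ρ_m r → ρ_c = ρ_m r / (h + r).
ρ_c = 3.33 × 30.4 km / (5.49 km + 30.4 km) = 2.82 g cm⁻³.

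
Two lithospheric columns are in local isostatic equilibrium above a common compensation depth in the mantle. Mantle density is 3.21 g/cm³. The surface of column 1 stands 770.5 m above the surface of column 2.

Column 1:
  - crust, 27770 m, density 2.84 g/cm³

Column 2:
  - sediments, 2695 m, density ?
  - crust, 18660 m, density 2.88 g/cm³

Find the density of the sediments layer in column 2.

2.6 g/cm³

Take the compensation level at the base of the deeper column (depth z_c below the surface of column 1) and equate Σ ρ_i t_i down to z_c; mantle fills any gap and the z_c terms cancel.
Column 1: 27770×2.84 + (z_c − 27770)×3.21
Column 2: 770.5×0 + 2695×ρ + 18660×2.88 + (z_c − 770.5 − 21355)×3.21
The z_c×3.21 term appears on both sides and cancels. Collect the known terms of each column as K = Σ(ρt)_known − 3.21 × (depth of known layers): K_1 = 78866.8 − 3.21×27770 = −10274.9; K_2 = 53740.8 − 3.21×(770.5 + 21355) = −17282.055.
Balance: K_1 = K_2 + 2695×ρ, so ρ = (K_1 − K_2)/2695 = 7007.15/2695 = 2.6 g/cm³.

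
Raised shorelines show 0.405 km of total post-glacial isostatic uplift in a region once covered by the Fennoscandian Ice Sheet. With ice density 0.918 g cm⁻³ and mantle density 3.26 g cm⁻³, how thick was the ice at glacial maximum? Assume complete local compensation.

1.44 km

u = t ρ_ice/ρ_m → t = u ρ_m/ρ_ice = 0.405 km × 3.26/0.918 = 1.44 km.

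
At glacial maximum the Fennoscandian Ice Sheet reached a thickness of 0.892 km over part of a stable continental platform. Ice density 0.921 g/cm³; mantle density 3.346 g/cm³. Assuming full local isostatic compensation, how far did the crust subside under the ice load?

Balancing pressure at the compensation depth: the ice load ρ_ice t is balanced by mantle displaced below, ρ_m s.
s = t ρ_ice / ρ_m = 0.892 km × 0.921/3.346 = 0.246 km.

0.246 km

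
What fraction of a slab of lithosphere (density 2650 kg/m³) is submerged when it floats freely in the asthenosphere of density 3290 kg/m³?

0.805

Submerged fraction = ρ_obj/ρ_fluid = 2650/3290 = 0.805.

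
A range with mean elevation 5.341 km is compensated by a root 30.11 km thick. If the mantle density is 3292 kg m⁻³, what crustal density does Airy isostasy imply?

2800 kg m⁻³

ρ_c h = (ρ_m − ρ_c) r → ρ_c (h + r) = ρ_m r → ρ_c = ρ_m r / (h + r).
ρ_c = 3292 × 30.11 km / (5.341 km + 30.11 km) = 2800 kg m⁻³.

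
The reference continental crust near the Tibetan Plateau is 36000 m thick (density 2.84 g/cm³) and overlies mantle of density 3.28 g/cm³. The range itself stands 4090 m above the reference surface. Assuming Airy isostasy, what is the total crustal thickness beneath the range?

Root depth r = h ρ_c / (ρ_m − ρ_c) = 4090 m × 2.84 / 0.44 = 26400 m.
Total thickness = T + h + r = 36000 m + 4090 m + 26400 m = 66500 m.

66500 m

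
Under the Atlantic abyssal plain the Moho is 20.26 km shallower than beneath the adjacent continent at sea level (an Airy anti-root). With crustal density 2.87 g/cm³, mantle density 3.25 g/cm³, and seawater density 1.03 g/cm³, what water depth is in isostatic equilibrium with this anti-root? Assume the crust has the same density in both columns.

Replacing a thickness d of crust by seawater at the top must be balanced by replacing crust with mantle at the base: d (ρ_c − ρ_w) = a (ρ_m − ρ_c).
d = a (ρ_m − ρ_c)/(ρ_c − ρ_w) = 20.26 km × 0.38/1.84 = 4.18 km.

4.18 km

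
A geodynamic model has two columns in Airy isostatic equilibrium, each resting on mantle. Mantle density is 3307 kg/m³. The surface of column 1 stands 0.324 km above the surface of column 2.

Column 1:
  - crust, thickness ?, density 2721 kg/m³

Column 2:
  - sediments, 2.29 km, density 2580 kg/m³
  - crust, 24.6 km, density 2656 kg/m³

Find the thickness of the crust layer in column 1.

32 km

Take the compensation level at the base of the deeper column (depth z_c below the surface of column 1) and equate Σ ρ_i t_i down to z_c; mantle fills any gap and the z_c terms cancel.
Column 1: x×2721 + (z_c − 0 − x)×3307
Column 2: 0.324×0 + 2.29×2580 + 24.6×2656 + (z_c − 0.324 − 26.89)×3307
The z_c×3307 term appears on both sides and cancels. Collect the known terms of each column as K = Σ(ρt)_known − 3307 × (depth of known layers): K_1 = 0 − 3307×0 = 0; K_2 = 71245.8 − 3307×(0.324 + 26.89) = −18750.898.
Balance: K_1 − x×(3307 − 2721) = K_2, so x = (K_1 − K_2)/(3307 − 2721) = 18750.9/586 = 32 km.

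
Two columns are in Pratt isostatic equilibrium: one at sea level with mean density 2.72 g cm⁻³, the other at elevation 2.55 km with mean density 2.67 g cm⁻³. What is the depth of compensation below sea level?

136 km

ρ_ref D = ρ (D + h) → D (ρ_ref − ρ) = ρ h.
D = ρ h/(ρ_ref − ρ) = 2.67 × 2.55 km/(2.72 − 2.67) = 136 km.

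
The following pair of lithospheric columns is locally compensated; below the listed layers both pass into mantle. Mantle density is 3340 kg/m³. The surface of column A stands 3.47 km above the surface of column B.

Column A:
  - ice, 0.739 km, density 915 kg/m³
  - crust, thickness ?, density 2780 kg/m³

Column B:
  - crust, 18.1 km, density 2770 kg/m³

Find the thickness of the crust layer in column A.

35.9 km

Take the compensation level at the base of the deeper column (depth z_c below the surface of column A) and equate Σ ρ_i t_i down to z_c; mantle fills any gap and the z_c terms cancel.
Column A: 0.739×915 + x×2780 + (z_c − 0.739 − x)×3340
Column B: 3.47×0 + 18.1×2770 + (z_c − 3.47 − 18.1)×3340
The z_c×3340 term appears on both sides and cancels. Collect the known terms of each column as K = Σ(ρt)_known − 3340 × (depth of known layers): K_A = 676.185 − 3340×0.739 = −1792.075; K_B = 50137 − 3340×(3.47 + 18.1) = −21906.8.
Balance: K_A − x×(3340 − 2780) = K_B, so x = (K_A − K_B)/(3340 − 2780) = 20114.7/560 = 35.9 km.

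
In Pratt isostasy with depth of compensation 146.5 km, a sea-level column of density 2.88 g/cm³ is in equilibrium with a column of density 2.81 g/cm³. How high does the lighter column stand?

3.65 km

ρ_ref D = ρ (D + h) → h = D (ρ_ref − ρ)/ρ.
h = 146.5 km × (2.88 − 2.81)/2.81 = 3.65 km.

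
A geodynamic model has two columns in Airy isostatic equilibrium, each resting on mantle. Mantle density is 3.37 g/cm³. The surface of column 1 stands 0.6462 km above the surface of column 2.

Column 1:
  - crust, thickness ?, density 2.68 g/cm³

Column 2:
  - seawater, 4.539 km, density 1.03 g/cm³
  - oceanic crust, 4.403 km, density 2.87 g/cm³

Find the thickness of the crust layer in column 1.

Take the compensation level at the base of the deeper column (depth z_c below the surface of column 1) and equate Σ ρ_i t_i down to z_c; mantle fills any gap and the z_c terms cancel.
Column 1: x×2.68 + (z_c − 0 − x)×3.37
Column 2: 0.6462×0 + 4.539×1.03 + 4.403×2.87 + (z_c − 0.6462 − 8.942)×3.37
The z_c×3.37 term appears on both sides and cancels. Collect the known terms of each column as K = Σ(ρt)_known − 3.37 × (depth of known layers): K_1 = 0 − 3.37×0 = 0; K_2 = 17.31178 − 3.37×(0.6462 + 8.942) = −15.000454.
Balance: K_1 − x×(3.37 − 2.68) = K_2, so x = (K_1 − K_2)/(3.37 − 2.68) = 15.0005/0.69 = 21.7 km.

21.7 km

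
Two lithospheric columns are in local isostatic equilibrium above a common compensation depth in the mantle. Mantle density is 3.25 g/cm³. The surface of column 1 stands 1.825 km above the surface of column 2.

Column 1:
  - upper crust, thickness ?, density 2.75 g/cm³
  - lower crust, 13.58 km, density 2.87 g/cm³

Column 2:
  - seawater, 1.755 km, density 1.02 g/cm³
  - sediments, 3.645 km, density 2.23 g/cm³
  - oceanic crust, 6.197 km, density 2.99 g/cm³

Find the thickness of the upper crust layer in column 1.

20 km

Take the compensation level at the base of the deeper column (depth z_c below the surface of column 1) and equate Σ ρ_i t_i down to z_c; mantle fills any gap and the z_c terms cancel.
Column 1: x×2.75 + 13.58×2.87 + (z_c − 13.58 − x)×3.25
Column 2: 1.825×0 + 1.755×1.02 + 3.645×2.23 + 6.197×2.99 + (z_c − 1.825 − 11.597)×3.25
The z_c×3.25 term appears on both sides and cancels. Collect the known terms of each column as K = Σ(ρt)_known − 3.25 × (depth of known layers): K_1 = 38.9746 − 3.25×13.58 = −5.1604; K_2 = 28.44748 − 3.25×(1.825 + 11.597) = −15.17402.
Balance: K_1 − x×(3.25 − 2.75) = K_2, so x = (K_1 − K_2)/(3.25 − 2.75) = 10.0136/0.5 = 20 km.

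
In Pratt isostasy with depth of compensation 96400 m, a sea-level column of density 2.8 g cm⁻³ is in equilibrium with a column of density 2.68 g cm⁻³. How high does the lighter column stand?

4320 m

ρ_ref D = ρ (D + h) → h = D (ρ_ref − ρ)/ρ.
h = 96400 m × (2.8 − 2.68)/2.68 = 4320 m.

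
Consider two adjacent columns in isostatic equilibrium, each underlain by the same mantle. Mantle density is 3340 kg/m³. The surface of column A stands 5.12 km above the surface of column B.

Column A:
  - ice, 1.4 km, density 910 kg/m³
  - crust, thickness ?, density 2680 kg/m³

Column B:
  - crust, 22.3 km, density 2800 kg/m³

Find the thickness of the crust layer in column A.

Take the compensation level at the base of the deeper column (depth z_c below the surface of column A) and equate Σ ρ_i t_i down to z_c; mantle fills any gap and the z_c terms cancel.
Column A: 1.4×910 + x×2680 + (z_c − 1.4 − x)×3340
Column B: 5.12×0 + 22.3×2800 + (z_c − 5.12 − 22.3)×3340
The z_c×3340 term appears on both sides and cancels. Collect the known terms of each column as K = Σ(ρt)_known − 3340 × (depth of known layers): K_A = 1274 − 3340×1.4 = −3402; K_B = 62440 − 3340×(5.12 + 22.3) = −29142.8.
Balance: K_A − x×(3340 − 2680) = K_B, so x = (K_A − K_B)/(3340 − 2680) = 25740.8/660 = 39 km.

39 km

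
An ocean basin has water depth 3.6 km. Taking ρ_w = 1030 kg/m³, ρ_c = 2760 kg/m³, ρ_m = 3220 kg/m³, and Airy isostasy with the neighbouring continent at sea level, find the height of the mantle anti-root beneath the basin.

13.5 km

In Airy isostatic equilibrium: replacing crust with seawater at the top is compensated by replacing crust with mantle at the base: d (ρ_c − ρ_w) = a (ρ_m − ρ_c).
a = d (ρ_c − ρ_w)/(ρ_m − ρ_c) = 3.6 km × 1730/460 = 13.5 km.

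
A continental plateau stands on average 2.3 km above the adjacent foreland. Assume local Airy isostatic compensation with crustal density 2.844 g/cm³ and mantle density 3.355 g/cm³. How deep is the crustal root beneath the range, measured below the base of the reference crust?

Balancing pressure at the compensation depth: the weight of the topography is balanced by the buoyancy of the root, ρ_c h = (ρ_m − ρ_c) r.
r = h · ρ_c / (ρ_m − ρ_c) = 2.3 km × 2.844 / (3.355 − 2.844) = 12.8 km.

12.8 km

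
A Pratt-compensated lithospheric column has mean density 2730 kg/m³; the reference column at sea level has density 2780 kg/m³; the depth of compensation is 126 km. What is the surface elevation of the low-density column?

ρ_ref D = ρ (D + h) → h = D (ρ_ref − ρ)/ρ.
h = 126 km × (2780 − 2730)/2730 = 2.31 km.

2.31 km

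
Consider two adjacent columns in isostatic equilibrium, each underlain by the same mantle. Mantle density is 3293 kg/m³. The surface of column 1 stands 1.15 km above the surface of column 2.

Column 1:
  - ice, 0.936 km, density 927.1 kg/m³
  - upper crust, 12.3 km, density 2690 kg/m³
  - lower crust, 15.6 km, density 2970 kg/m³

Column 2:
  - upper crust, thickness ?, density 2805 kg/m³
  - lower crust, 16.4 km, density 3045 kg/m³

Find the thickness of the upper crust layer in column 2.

Take the compensation level at the base of the deeper column (depth z_c below the surface of column 1) and equate Σ ρ_i t_i down to z_c; mantle fills any gap and the z_c terms cancel.
Column 1: 0.936×927.1 + 12.3×2690 + 15.6×2970 + (z_c − 28.836)×3293
Column 2: 1.15×0 + x×2805 + 16.4×3045 + (z_c − 1.15 − 16.4 − x)×3293
The z_c×3293 term appears on both sides and cancels. Collect the known terms of each column as K = Σ(ρt)_known − 3293 × (depth of known layers): K_1 = 80286.7656 − 3293×28.836 = −14670.1824; K_2 = 49938 − 3293×(1.15 + 16.4) = −7854.15.
Balance: K_1 = K_2 − x×(3293 − 2805), so x = (K_2 − K_1)/(3293 − 2805) = 6816.03/488 = 14 km.

14 km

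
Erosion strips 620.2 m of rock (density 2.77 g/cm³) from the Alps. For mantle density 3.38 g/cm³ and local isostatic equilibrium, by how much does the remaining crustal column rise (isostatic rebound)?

508 m

Unloading: uplift u = e ρ_c/ρ_m = 620.2 m × 2.77/3.38 = 508 m.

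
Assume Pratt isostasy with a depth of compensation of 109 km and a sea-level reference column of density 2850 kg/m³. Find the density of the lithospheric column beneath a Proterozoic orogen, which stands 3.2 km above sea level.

2770 kg/m³

Pratt balance: ρ_ref D = ρ (D + h).
ρ = ρ_ref D/(D + h) = 2850 × 109 km/(109 km + 3.2 km) = 2770 kg/m³.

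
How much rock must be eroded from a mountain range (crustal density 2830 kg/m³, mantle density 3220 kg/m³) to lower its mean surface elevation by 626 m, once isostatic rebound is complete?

Net drop Δ = e − u = e − e ρ_c/ρ_m = e (ρ_m − ρ_c)/ρ_m.
e = Δ ρ_m/(ρ_m − ρ_c) = 626 m × 3220/390 = 5170 m.

5170 m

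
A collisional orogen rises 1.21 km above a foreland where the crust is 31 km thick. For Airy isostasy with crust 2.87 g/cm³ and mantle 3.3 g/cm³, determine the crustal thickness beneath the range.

Root depth r = h ρ_c / (ρ_m − ρ_c) = 1.21 km × 2.87 / 0.43 = 8.076 km.
Total thickness = T + h + r = 31 km + 1.21 km + 8.076 km = 40.3 km.

40.3 km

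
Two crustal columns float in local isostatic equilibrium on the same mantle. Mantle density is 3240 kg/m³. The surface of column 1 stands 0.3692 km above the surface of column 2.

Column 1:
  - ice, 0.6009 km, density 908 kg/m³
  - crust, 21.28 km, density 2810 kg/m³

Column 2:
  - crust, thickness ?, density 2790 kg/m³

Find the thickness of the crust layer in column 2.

20.8 km

Take the compensation level at the base of the deeper column (depth z_c below the surface of column 1) and equate Σ ρ_i t_i down to z_c; mantle fills any gap and the z_c terms cancel.
Column 1: 0.6009×908 + 21.28×2810 + (z_c − 21.8809)×3240
Column 2: 0.3692×0 + x×2790 + (z_c − 0.3692 − 0 − x)×3240
The z_c×3240 term appears on both sides and cancels. Collect the known terms of each column as K = Σ(ρt)_known − 3240 × (depth of known layers): K_1 = 60342.4172 − 3240×21.8809 = −10551.6988; K_2 = 0 − 3240×(0.3692 + 0) = −1196.208.
Balance: K_1 = K_2 − x×(3240 − 2790), so x = (K_2 − K_1)/(3240 − 2790) = 9355.49/450 = 20.8 km.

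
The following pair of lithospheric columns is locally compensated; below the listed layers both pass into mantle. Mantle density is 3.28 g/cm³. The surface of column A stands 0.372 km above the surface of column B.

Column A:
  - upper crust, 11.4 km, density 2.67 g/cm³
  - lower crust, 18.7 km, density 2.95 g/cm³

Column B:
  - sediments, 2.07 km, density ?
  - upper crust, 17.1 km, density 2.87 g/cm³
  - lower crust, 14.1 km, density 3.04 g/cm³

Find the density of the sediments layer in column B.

Take the compensation level at the base of the deeper column (depth z_c below the surface of column A) and equate Σ ρ_i t_i down to z_c; mantle fills any gap and the z_c terms cancel.
Column A: 11.4×2.67 + 18.7×2.95 + (z_c − 30.1)×3.28
Column B: 0.372×0 + 2.07×ρ + 17.1×2.87 + 14.1×3.04 + (z_c − 0.372 − 33.27)×3.28
The z_c×3.28 term appears on both sides and cancels. Collect the known terms of each column as K = Σ(ρt)_known − 3.28 × (depth of known layers): K_A = 85.603 − 3.28×30.1 = −13.125; K_B = 91.941 − 3.28×(0.372 + 33.27) = −18.40476.
Balance: K_A = K_B + 2.07×ρ, so ρ = (K_A − K_B)/2.07 = 5.27976/2.07 = 2.55 g/cm³.

2.55 g/cm³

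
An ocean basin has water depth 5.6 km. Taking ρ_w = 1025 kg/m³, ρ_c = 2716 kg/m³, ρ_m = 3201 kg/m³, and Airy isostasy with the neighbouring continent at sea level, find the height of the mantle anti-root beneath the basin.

19.5 km

Balancing pressure at the compensation depth: replacing crust with seawater at the top is compensated by replacing crust with mantle at the base: d (ρ_c − ρ_w) = a (ρ_m − ρ_c).
a = d (ρ_c − ρ_w)/(ρ_m − ρ_c) = 5.6 km × 1691/485 = 19.5 km.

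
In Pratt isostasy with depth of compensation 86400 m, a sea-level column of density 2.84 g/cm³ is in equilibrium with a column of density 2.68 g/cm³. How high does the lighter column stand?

5160 m

ρ_ref D = ρ (D + h) → h = D (ρ_ref − ρ)/ρ.
h = 86400 m × (2.84 − 2.68)/2.68 = 5160 m.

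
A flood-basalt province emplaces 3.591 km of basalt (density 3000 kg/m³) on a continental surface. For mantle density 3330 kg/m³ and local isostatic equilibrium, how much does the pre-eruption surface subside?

3.24 km

Subaerial loading: s = t ρ_load / ρ_m.
s = 3.591 km × 3000/3330 = 3.24 km.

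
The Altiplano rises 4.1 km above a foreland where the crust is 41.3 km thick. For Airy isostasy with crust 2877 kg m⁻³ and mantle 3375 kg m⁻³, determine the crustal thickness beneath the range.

69.1 km

Root depth r = h ρ_c / (ρ_m − ρ_c) = 4.1 km × 2877 / 498 = 23.69 km.
Total thickness = T + h + r = 41.3 km + 4.1 km + 23.69 km = 69.1 km.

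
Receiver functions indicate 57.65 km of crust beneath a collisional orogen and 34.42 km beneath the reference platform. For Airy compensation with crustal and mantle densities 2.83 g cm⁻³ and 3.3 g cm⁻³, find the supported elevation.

3.31 km

Excess crust Δ = 57.65 km − 34.42 km = 23.23 km, split between elevation h and root r with h + r = Δ.
Airy balance ρ_c h = (ρ_m − ρ_c) r gives r = h ρ_c/(ρ_m − ρ_c), so h (1 + ρ_c/(ρ_m − ρ_c)) = Δ, i.e. h = Δ (ρ_m − ρ_c)/ρ_m.
h = 23.23 km × 0.47/3.3 = 3.31 km.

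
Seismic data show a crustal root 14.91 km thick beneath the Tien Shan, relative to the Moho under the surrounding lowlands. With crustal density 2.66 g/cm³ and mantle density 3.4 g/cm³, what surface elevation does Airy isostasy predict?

4.15 km

Balancing pressure at the compensation depth: ρ_c h = (ρ_m − ρ_c) r.
h = r (ρ_m − ρ_c) / ρ_c = 14.91 km × (3.4 − 2.66) / 2.66 = 4.15 km.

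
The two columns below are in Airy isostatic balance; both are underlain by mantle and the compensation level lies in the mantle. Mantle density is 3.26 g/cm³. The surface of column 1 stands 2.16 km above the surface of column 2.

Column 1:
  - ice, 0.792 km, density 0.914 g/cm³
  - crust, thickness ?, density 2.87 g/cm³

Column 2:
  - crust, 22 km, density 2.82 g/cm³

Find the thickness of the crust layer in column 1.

Take the compensation level at the base of the deeper column (depth z_c below the surface of column 1) and equate Σ ρ_i t_i down to z_c; mantle fills any gap and the z_c terms cancel.
Column 1: 0.792×0.914 + x×2.87 + (z_c − 0.792 − x)×3.26
Column 2: 2.16×0 + 22×2.82 + (z_c − 2.16 − 22)×3.26
The z_c×3.26 term appears on both sides and cancels. Collect the known terms of each column as K = Σ(ρt)_known − 3.26 × (depth of known layers): K_1 = 0.723888 − 3.26×0.792 = −1.858032; K_2 = 62.04 − 3.26×(2.16 + 22) = −16.7216.
Balance: K_1 − x×(3.26 − 2.87) = K_2, so x = (K_1 − K_2)/(3.26 − 2.87) = 14.8636/0.39 = 38.1 km.

38.1 km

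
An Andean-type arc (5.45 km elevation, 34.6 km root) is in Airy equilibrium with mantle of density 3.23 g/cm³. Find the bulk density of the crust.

ρ_c h = (ρ_m − ρ_c) r → ρ_c (h + r) = ρ_m r → ρ_c = ρ_m r / (h + r).
ρ_c = 3.23 × 34.6 km / (5.45 km + 34.6 km) = 2.79 g/cm³.

2.79 g/cm³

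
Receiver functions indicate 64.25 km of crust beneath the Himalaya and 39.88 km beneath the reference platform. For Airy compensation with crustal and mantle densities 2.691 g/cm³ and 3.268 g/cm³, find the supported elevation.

4.3 km

Excess crust Δ = 64.25 km − 39.88 km = 24.37 km, split between elevation h and root r with h + r = Δ.
Airy balance ρ_c h = (ρ_m − ρ_c) r gives r = h ρ_c/(ρ_m − ρ_c), so h (1 + ρ_c/(ρ_m − ρ_c)) = Δ, i.e. h = Δ (ρ_m − ρ_c)/ρ_m.
h = 24.37 km × 0.577/3.268 = 4.3 km.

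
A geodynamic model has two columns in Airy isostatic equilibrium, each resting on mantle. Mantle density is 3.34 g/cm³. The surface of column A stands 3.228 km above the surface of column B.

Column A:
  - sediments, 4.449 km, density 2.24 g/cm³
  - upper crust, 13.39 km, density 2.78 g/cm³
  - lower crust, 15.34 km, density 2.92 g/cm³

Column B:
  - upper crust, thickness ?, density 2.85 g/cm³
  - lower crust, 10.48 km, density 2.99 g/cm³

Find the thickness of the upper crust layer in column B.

Take the compensation level at the base of the deeper column (depth z_c below the surface of column A) and equate Σ ρ_i t_i down to z_c; mantle fills any gap and the z_c terms cancel.
Column A: 4.449×2.24 + 13.39×2.78 + 15.34×2.92 + (z_c − 33.179)×3.34
Column B: 3.228×0 + x×2.85 + 10.48×2.99 + (z_c − 3.228 − 10.48 − x)×3.34
The z_c×3.34 term appears on both sides and cancels. Collect the known terms of each column as K = Σ(ρt)_known − 3.34 × (depth of known layers): K_A = 91.98276 − 3.34×33.179 = −18.8351; K_B = 31.3352 − 3.34×(3.228 + 10.48) = −14.44952.
Balance: K_A = K_B − x×(3.34 − 2.85), so x = (K_B − K_A)/(3.34 − 2.85) = 4.38558/0.49 = 8.95 km.

8.95 km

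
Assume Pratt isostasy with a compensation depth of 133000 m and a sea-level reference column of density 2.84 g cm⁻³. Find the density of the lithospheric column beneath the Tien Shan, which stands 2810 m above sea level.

2.78 g cm⁻³

Pratt balance: ρ_ref D = ρ (D + h).
ρ = ρ_ref D/(D + h) = 2.84 × 133000 m/(133000 m + 2810 m) = 2.78 g cm⁻³.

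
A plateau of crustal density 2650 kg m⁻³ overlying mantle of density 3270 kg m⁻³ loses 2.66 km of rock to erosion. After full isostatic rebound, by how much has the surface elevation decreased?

Rebound u = e ρ_c/ρ_m = 2.66 km × 2650/3270 = 2.156 km.
Net surface drop = e − u = 2.66 km − 2.156 km = e (ρ_m − ρ_c)/ρ_m = 0.504 km.

0.504 km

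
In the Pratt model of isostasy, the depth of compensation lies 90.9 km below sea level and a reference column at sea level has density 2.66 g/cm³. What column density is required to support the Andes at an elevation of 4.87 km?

2.52 g/cm³

Pratt balance: ρ_ref D = ρ (D + h).
ρ = ρ_ref D/(D + h) = 2.66 × 90.9 km/(90.9 km + 4.87 km) = 2.52 g/cm³.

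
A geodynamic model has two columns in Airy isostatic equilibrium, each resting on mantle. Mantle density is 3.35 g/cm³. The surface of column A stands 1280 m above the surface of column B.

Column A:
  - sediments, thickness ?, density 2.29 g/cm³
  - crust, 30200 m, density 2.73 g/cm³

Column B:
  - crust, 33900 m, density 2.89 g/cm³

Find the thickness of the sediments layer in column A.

1090 m

Take the compensation level at the base of the deeper column (depth z_c below the surface of column A) and equate Σ ρ_i t_i down to z_c; mantle fills any gap and the z_c terms cancel.
Column A: x×2.29 + 30200×2.73 + (z_c − 30200 − x)×3.35
Column B: 1280×0 + 33900×2.89 + (z_c − 1280 − 33900)×3.35
The z_c×3.35 term appears on both sides and cancels. Collect the known terms of each column as K = Σ(ρt)_known − 3.35 × (depth of known layers): K_A = 82446 − 3.35×30200 = −18724; K_B = 97971 − 3.35×(1280 + 33900) = −19882.
Balance: K_A − x×(3.35 − 2.29) = K_B, so x = (K_A − K_B)/(3.35 − 2.29) = 1158/1.06 = 1090 m.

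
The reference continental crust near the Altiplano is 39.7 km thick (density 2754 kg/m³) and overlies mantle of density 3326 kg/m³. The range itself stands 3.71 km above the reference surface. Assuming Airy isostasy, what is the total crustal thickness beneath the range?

Root depth r = h ρ_c / (ρ_m − ρ_c) = 3.71 km × 2754 / 572 = 17.86 km.
Total thickness = T + h + r = 39.7 km + 3.71 km + 17.86 km = 61.3 km.

61.3 km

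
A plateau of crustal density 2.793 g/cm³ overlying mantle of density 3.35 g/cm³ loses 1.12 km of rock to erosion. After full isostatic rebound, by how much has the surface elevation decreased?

0.186 km

Rebound u = e ρ_c/ρ_m = 1.12 km × 2.793/3.35 = 0.9338 km.
Net surface drop = e − u = 1.12 km − 0.9338 km = e (ρ_m − ρ_c)/ρ_m = 0.186 km.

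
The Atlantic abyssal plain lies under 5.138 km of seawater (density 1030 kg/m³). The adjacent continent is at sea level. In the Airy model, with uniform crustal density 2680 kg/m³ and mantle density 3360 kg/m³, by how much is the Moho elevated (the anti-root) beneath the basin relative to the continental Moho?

12.5 km

Isostatic balance requires: replacing crust with seawater at the top is compensated by replacing crust with mantle at the base: d (ρ_c − ρ_w) = a (ρ_m − ρ_c).
a = d (ρ_c − ρ_w)/(ρ_m − ρ_c) = 5.138 km × 1650/680 = 12.5 km.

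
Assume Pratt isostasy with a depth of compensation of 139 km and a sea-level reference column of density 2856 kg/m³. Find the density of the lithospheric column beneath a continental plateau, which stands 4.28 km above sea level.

Pratt balance: ρ_ref D = ρ (D + h).
ρ = ρ_ref D/(D + h) = 2856 × 139 km/(139 km + 4.28 km) = 2770 kg/m³.

2770 kg/m³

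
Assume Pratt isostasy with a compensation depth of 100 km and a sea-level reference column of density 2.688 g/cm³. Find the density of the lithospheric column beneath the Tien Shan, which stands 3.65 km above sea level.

2.59 g/cm³

Pratt balance: ρ_ref D = ρ (D + h).
ρ = ρ_ref D/(D + h) = 2.688 × 100 km/(100 km + 3.65 km) = 2.59 g/cm³.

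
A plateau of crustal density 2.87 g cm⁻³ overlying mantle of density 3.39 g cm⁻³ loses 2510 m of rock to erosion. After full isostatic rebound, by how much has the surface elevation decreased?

385 m

Rebound u = e ρ_c/ρ_m = 2510 m × 2.87/3.39 = 2125 m.
Net surface drop = e − u = 2510 m − 2125 m = e (ρ_m − ρ_c)/ρ_m = 385 m.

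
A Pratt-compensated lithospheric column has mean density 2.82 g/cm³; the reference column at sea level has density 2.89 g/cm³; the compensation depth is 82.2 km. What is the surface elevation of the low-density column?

ρ_ref D = ρ (D + h) → h = D (ρ_ref − ρ)/ρ.
h = 82.2 km × (2.89 − 2.82)/2.82 = 2.04 km.

2.04 km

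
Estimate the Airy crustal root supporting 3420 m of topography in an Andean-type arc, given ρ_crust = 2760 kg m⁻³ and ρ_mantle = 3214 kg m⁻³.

20800 m

For local isostatic compensation: the weight of the topography is balanced by the buoyancy of the root, ρ_c h = (ρ_m − ρ_c) r.
r = h · ρ_c / (ρ_m − ρ_c) = 3420 m × 2760 / (3214 − 2760) = 20800 m.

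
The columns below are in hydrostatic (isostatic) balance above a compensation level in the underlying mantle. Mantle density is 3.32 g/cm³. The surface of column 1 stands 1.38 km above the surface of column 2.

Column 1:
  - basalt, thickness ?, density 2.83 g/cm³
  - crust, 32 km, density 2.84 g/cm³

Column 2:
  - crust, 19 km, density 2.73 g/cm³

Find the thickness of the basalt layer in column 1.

0.881 km

Take the compensation level at the base of the deeper column (depth z_c below the surface of column 1) and equate Σ ρ_i t_i down to z_c; mantle fills any gap and the z_c terms cancel.
Column 1: x×2.83 + 32×2.84 + (z_c − 32 − x)×3.32
Column 2: 1.38×0 + 19×2.73 + (z_c − 1.38 − 19)×3.32
The z_c×3.32 term appears on both sides and cancels. Collect the known terms of each column as K = Σ(ρt)_known − 3.32 × (depth of known layers): K_1 = 90.88 − 3.32×32 = −15.36; K_2 = 51.87 − 3.32×(1.38 + 19) = −15.7916.
Balance: K_1 − x×(3.32 − 2.83) = K_2, so x = (K_1 − K_2)/(3.32 − 2.83) = 0.4316/0.49 = 0.881 km.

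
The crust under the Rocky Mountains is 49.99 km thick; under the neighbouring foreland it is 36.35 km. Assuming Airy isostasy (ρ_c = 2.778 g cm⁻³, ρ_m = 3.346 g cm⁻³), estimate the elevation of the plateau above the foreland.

2.32 km

Excess crust Δ = 49.99 km − 36.35 km = 13.64 km, split between elevation h and root r with h + r = Δ.
Airy balance ρ_c h = (ρ_m − ρ_c) r gives r = h ρ_c/(ρ_m − ρ_c), so h (1 + ρ_c/(ρ_m − ρ_c)) = Δ, i.e. h = Δ (ρ_m − ρ_c)/ρ_m.
h = 13.64 km × 0.568/3.346 = 2.32 km.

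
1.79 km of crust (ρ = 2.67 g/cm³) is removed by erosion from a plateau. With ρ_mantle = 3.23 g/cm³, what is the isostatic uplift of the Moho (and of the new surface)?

Unloading: uplift u = e ρ_c/ρ_m = 1.79 km × 2.67/3.23 = 1.48 km.

1.48 km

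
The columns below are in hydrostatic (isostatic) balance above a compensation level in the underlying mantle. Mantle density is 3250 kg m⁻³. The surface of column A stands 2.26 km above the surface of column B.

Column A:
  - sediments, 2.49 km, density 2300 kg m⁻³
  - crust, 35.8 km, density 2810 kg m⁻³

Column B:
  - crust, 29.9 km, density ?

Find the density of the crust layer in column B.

Take the compensation level at the base of the deeper column (depth z_c below the surface of column A) and equate Σ ρ_i t_i down to z_c; mantle fills any gap and the z_c terms cancel.
Column A: 2.49×2300 + 35.8×2810 + (z_c − 38.29)×3250
Column B: 2.26×0 + 29.9×ρ + (z_c − 2.26 − 29.9)×3250
The z_c×3250 term appears on both sides and cancels. Collect the known terms of each column as K = Σ(ρt)_known − 3250 × (depth of known layers): K_A = 106325 − 3250×38.29 = −18117.5; K_B = 0 − 3250×(2.26 + 29.9) = −104520.
Balance: K_A = K_B + 29.9×ρ, so ρ = (K_A − K_B)/29.9 = 86402.5/29.9 = 2890 kg m⁻³.

2890 kg m⁻³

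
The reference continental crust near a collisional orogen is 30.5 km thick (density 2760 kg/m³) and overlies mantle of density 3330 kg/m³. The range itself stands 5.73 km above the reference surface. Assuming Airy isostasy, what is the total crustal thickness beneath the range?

Root depth r = h ρ_c / (ρ_m − ρ_c) = 5.73 km × 2760 / 570 = 27.75 km.
Total thickness = T + h + r = 30.5 km + 5.73 km + 27.75 km = 64 km.

64 km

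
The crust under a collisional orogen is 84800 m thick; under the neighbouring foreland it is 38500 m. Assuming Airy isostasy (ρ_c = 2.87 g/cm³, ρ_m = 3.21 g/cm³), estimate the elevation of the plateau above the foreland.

4900 m

Excess crust Δ = 84800 m − 38500 m = 46300 m, split between elevation h and root r with h + r = Δ.
Airy balance ρ_c h = (ρ_m − ρ_c) r gives r = h ρ_c/(ρ_m − ρ_c), so h (1 + ρ_c/(ρ_m − ρ_c)) = Δ, i.e. h = Δ (ρ_m − ρ_c)/ρ_m.
h = 46300 m × 0.34/3.21 = 4900 m.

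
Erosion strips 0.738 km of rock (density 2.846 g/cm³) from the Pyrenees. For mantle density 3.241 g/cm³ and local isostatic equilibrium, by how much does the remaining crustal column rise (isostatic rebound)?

Unloading: uplift u = e ρ_c/ρ_m = 0.738 km × 2.846/3.241 = 0.648 km.

0.648 km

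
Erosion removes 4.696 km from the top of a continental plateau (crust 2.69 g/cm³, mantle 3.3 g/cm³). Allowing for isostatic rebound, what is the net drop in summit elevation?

0.868 km

Rebound u = e ρ_c/ρ_m = 4.696 km × 2.69/3.3 = 3.828 km.
Net surface drop = e − u = 4.696 km − 3.828 km = e (ρ_m − ρ_c)/ρ_m = 0.868 km.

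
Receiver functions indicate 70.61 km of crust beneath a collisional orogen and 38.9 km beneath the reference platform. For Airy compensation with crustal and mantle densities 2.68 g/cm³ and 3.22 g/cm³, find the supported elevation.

5.32 km

Excess crust Δ = 70.61 km − 38.9 km = 31.71 km, split between elevation h and root r with h + r = Δ.
Airy balance ρ_c h = (ρ_m − ρ_c) r gives r = h ρ_c/(ρ_m − ρ_c), so h (1 + ρ_c/(ρ_m − ρ_c)) = Δ, i.e. h = Δ (ρ_m − ρ_c)/ρ_m.
h = 31.71 km × 0.54/3.22 = 5.32 km.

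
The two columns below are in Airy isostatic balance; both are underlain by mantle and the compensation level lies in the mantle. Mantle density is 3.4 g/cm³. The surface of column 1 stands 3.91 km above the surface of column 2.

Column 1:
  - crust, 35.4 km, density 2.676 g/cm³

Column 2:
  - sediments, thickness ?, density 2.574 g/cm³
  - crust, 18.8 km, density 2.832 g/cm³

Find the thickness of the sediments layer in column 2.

Take the compensation level at the base of the deeper column (depth z_c below the surface of column 1) and equate Σ ρ_i t_i down to z_c; mantle fills any gap and the z_c terms cancel.
Column 1: 35.4×2.676 + (z_c − 35.4)×3.4
Column 2: 3.91×0 + x×2.574 + 18.8×2.832 + (z_c − 3.91 − 18.8 − x)×3.4
The z_c×3.4 term appears on both sides and cancels. Collect the known terms of each column as K = Σ(ρt)_known − 3.4 × (depth of known layers): K_1 = 94.7304 − 3.4×35.4 = −25.6296; K_2 = 53.2416 − 3.4×(3.91 + 18.8) = −23.9724.
Balance: K_1 = K_2 − x×(3.4 − 2.574), so x = (K_2 − K_1)/(3.4 − 2.574) = 1.6572/0.826 = 2.01 km.

2.01 km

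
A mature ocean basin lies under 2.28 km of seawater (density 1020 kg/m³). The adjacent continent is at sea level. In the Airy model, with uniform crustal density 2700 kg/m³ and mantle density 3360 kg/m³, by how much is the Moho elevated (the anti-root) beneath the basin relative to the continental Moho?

5.8 km

For local isostatic compensation: replacing crust with seawater at the top is compensated by replacing crust with mantle at the base: d (ρ_c − ρ_w) = a (ρ_m − ρ_c).
a = d (ρ_c − ρ_w)/(ρ_m − ρ_c) = 2.28 km × 1680/660 = 5.8 km.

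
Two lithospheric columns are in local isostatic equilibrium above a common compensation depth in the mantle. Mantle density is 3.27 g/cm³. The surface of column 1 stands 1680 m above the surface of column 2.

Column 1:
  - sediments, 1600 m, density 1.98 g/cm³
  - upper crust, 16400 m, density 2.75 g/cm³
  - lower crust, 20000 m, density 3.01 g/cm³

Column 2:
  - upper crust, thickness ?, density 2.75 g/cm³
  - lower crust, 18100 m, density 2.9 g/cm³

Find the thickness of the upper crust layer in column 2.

Take the compensation level at the base of the deeper column (depth z_c below the surface of column 1) and equate Σ ρ_i t_i down to z_c; mantle fills any gap and the z_c terms cancel.
Column 1: 1600×1.98 + 16400×2.75 + 20000×3.01 + (z_c − 38000)×3.27
Column 2: 1680×0 + x×2.75 + 18100×2.9 + (z_c − 1680 − 18100 − x)×3.27
The z_c×3.27 term appears on both sides and cancels. Collect the known terms of each column as K = Σ(ρt)_known − 3.27 × (depth of known layers): K_1 = 108468 − 3.27×38000 = −15792; K_2 = 52490 − 3.27×(1680 + 18100) = −12190.6.
Balance: K_1 = K_2 − x×(3.27 − 2.75), so x = (K_2 − K_1)/(3.27 − 2.75) = 3601.4/0.52 = 6930 m.

6930 m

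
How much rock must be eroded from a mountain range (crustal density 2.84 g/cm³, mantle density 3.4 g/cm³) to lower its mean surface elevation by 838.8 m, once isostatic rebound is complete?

5090 m

Net drop Δ = e − u = e − e ρ_c/ρ_m = e (ρ_m − ρ_c)/ρ_m.
e = Δ ρ_m/(ρ_m − ρ_c) = 838.8 m × 3.4/0.56 = 5090 m.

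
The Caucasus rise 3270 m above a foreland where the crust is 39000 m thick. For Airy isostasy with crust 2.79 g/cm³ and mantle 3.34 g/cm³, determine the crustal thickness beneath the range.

58900 m

Root depth r = h ρ_c / (ρ_m − ρ_c) = 3270 m × 2.79 / 0.55 = 16590 m.
Total thickness = T + h + r = 39000 m + 3270 m + 16590 m = 58900 m.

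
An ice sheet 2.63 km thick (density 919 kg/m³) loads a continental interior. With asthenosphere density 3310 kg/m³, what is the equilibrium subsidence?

0.73 km

Equating mass per unit area of the two columns: the ice load ρ_ice t is balanced by mantle displaced below, ρ_m s.
s = t ρ_ice / ρ_m = 2.63 km × 919/3310 = 0.73 km.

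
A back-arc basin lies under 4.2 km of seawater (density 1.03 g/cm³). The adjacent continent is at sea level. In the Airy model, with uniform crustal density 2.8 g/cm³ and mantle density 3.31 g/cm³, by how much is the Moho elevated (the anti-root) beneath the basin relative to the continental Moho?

Isostatic balance requires: replacing crust with seawater at the top is compensated by replacing crust with mantle at the base: d (ρ_c − ρ_w) = a (ρ_m − ρ_c).
a = d (ρ_c − ρ_w)/(ρ_m − ρ_c) = 4.2 km × 1.77/0.51 = 14.6 km.

14.6 km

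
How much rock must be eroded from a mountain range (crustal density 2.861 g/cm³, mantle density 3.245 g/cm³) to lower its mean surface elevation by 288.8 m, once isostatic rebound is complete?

Net drop Δ = e − u = e − e ρ_c/ρ_m = e (ρ_m − ρ_c)/ρ_m.
e = Δ ρ_m/(ρ_m − ρ_c) = 288.8 m × 3.245/0.384 = 2440 m.

2440 m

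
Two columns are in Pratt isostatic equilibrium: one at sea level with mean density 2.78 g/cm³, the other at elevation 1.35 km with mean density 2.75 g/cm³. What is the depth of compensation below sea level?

124 km

ρ_ref D = ρ (D + h) → D (ρ_ref − ρ) = ρ h.
D = ρ h/(ρ_ref − ρ) = 2.75 × 1.35 km/(2.78 − 2.75) = 124 km.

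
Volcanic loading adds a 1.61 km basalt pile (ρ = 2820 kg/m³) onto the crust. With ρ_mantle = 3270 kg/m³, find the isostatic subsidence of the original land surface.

Subaerial loading: s = t ρ_load / ρ_m.
s = 1.61 km × 2820/3270 = 1.39 km.

1.39 km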